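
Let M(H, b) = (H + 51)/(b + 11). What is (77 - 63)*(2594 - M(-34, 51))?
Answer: 1125677/31 ≈ 36312.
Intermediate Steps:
M(H, b) = (51 + H)/(11 + b)
(77 - 63)*(2594 - M(-34, 51)) = (77 - 63)*(2594 - (51 - 34)/(11 + 51)) = 14*(2594 - 17/62) = 14*(160811/62) = 1125677/31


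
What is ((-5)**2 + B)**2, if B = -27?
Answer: 4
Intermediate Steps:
((-5)**2 + B)**2 = ((-5)**2 - 27)**2 = (25 - 27)**2 = (-2)**2 = 4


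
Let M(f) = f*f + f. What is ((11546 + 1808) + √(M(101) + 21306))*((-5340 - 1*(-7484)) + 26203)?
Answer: 378545838 + 170082*√878 ≈ 3.8359e+8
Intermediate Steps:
M(f) = f + f² (M(f) = f² + f = f + f²)
((11546 + 1808) + √(M(101) + 21306))*((-5340 - 1*(-7484)) + 26203) = ((11546 + 1808) + √(101*(1 + 101) + 21306))*((-5340 - 1*(-7484)) + 26203) = (13354 + √(101*102 + 21306))*((-5340 + 7484) + 26203) = (13354 + √(10302 + 21306))*(2144 + 26203) = (13354 + √31608)*28347 = (13354 + 6*√878)*28347 = 378545838 + 170082*√878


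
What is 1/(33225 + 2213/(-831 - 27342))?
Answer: 28173/936045712 ≈ 3.0098e-5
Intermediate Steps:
1/(33225 + 2213/(-831 - 27342)) = 1/(33225 + 2213/(-28173)) = 1/(33225 + 2213*(-1/28173)) = 1/(33225 - 2213/28173) = 1/(936045712/28173) = 28173/936045712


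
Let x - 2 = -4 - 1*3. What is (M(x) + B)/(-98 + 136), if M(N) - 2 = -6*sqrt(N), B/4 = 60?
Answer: 121/19 - 3*I*sqrt(5)/19 ≈ 6.3684 - 0.35306*I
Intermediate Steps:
B = 240 (B = 4*60 = 240)
x = -5 (x = 2 + (-4 - 1*3) = 2 + (-4 - 3) = 2 - 7 = -5)
M(N) = 2 - 6*sqrt(N)
(M(x) + B)/(-98 + 136) = ((2 - 6*I*sqrt(5)) + 240)/(-98 + 136) = ((2 - 6*I*sqrt(5)) + 240)/38 = ((2 - 6*I*sqrt(5)) + 240)*(1/38) = (242 - 6*I*sqrt(5))*(1/38) = 121/19 - 3*I*sqrt(5)/19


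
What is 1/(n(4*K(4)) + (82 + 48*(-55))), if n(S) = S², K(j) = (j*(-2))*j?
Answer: 1/13826 ≈ 7.2327e-5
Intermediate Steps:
K(j) = -2*j² (K(j) = (-2*j)*j = -2*j²)
1/(n(4*K(4)) + (82 + 48*(-55))) = 1/((4*(-2*4²))² + (82 + 48*(-55))) = 1/((4*(-2*16))² + (82 - 2640)) = 1/((4*(-32))² - 2558) = 1/((-128)² - 2558) = 1/(16384 - 2558) = 1/13826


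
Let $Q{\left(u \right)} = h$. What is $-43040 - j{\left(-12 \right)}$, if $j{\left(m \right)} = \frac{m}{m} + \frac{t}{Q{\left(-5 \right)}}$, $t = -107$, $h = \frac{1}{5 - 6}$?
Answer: $-43148$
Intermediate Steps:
$h = -1$ ($h = \frac{1}{-1} = -1$)
$Q{\left(u \right)} = -1$
$j{\left(m \right)} = 108$ ($j{\left(m \right)} = \frac{m}{m} - \frac{107}{-1} = 1 - -107 = 1 + 107 = 108$)
$-43040 - j{\left(-12 \right)} = -43040 - 108 = -43148$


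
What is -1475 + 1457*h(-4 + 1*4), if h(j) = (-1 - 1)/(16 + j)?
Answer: -13257/8 ≈ -1657.1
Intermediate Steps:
h(j) = -2/(16 + j)
-1475 + 1457*h(-4 + 1*4) = -1475 + 1457*(-2/(16 + (-4 + 1*4))) = -1475 + 1457*(-2/(16 + (-4 + 4))) = -1475 + 1457*(-2/(16 + 0)) = -1475 + 1457*(-2/16) = -1475 + 1457*(-2*1/16) = -1475 + 1457*(-1/8) = -1475 - 1457/8 = -13257/8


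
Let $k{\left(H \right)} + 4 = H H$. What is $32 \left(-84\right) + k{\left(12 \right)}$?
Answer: $-2548$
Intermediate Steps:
$k{\left(H \right)} = -4 + H^{2}$ ($k{\left(H \right)} = -4 + H H = -4 + H^{2}$)
$32 \left(-84\right) + k{\left(12 \right)} = 32 \left(-84\right) - \left(4 - 12^{2}\right) = -2688 + \left(-4 + 144\right) = -2688 + 140 = -2548$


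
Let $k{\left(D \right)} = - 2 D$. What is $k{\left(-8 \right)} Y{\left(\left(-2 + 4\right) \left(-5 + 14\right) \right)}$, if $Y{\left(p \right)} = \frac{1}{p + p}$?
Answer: $\frac{4}{9} \approx 0.44444$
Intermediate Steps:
$Y{\left(p \right)} = \frac{1}{2 p}$
$k{\left(-8 \right)} Y{\left(\left(-2 + 4\right) \left(-5 + 14\right) \right)} = \left(-2\right) \left(-8\right) \frac{1}{2 \left(-2 + 4\right) \left(-5 + 14\right)} = 16 \frac{1}{2 \cdot 2 \cdot 9} = 16 \frac{1}{2 \cdot 18} = 16 \cdot \frac{1}{2} \cdot \frac{1}{18} = 16 \cdot \frac{1}{36} = \frac{4}{9}$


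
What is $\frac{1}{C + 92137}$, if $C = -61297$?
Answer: $\frac{1}{30840} \approx 3.2425 \cdot 10^{-5}$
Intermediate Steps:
$\frac{1}{C + 92137} = \frac{1}{-61297 + 92137} = \frac{1}{30840}$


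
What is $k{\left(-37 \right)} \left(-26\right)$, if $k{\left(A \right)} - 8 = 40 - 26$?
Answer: $-572$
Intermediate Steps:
$k{\left(A \right)} = 22$ ($k{\left(A \right)} = 8 + \left(40 - 26\right) = 8 + 14 = 22$)
$k{\left(-37 \right)} \left(-26\right) = 22 \left(-26\right) = -572$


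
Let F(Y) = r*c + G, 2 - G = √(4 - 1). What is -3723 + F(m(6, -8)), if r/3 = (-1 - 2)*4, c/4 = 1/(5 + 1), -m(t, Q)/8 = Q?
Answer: -3745 - √3 ≈ -3746.7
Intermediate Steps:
m(t, Q) = -8*Q
G = 2 - √3 (G = 2 - √(4 - 1) = 2 - √3 ≈ 0.26795)
c = ⅔ (c = 4/(5 + 1) = 4/6 = 4*(⅙) = ⅔ ≈ 0.66667)
r = -36 (r = 3*((-1 - 2)*4) = 3*(-3*4) = 3*(-12) = -36)
F(Y) = -22 - √3 (F(Y) = -36*⅔ + (2 - √3) = -24 + (2 - √3) = -22 - √3)
-3723 + F(m(6, -8)) = -3723 + (-22 - √3) = -3745 - √3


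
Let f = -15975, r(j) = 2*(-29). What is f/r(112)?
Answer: 15975/58 ≈ 275.43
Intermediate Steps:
r(j) = -58
f/r(112) = -15975/(-58) = -15975*(-1/58) = 15975/58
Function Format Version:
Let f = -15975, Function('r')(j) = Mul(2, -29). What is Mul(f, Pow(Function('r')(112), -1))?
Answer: Rational(15975, 58) ≈ 275.43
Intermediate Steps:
Function('r')(j) = -58
Mul(f, Pow(Function('r')(112), -1)) = Mul(-15975, Pow(-58, -1)) = Mul(-15975, Rational(-1, 58)) = Rational(15975, 58)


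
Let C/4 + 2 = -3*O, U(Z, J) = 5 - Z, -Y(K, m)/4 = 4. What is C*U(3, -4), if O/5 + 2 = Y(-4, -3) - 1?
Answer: 2264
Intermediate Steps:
Y(K, m) = -16 (Y(K, m) = -4*4 = -16)
O = -95 (O = -10 + 5*(-16 - 1) = -10 + 5*(-17) = -10 - 85 = -95)
C = 1132 (C = -8 + 4*(-3*(-95)) = -8 + 4*285 = -8 + 1140 = 1132)
C*U(3, -4) = 1132*(5 - 1*3) = 1132*(5 - 3) = 1132*2 = 2264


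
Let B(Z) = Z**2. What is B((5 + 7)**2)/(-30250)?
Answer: -10368/15125 ≈ -0.68549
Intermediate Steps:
B((5 + 7)**2)/(-30250) = ((5 + 7)**2)**2/(-30250) = (12**2)**2*(-1/30250) = 144**2*(-1/30250) = 20736*(-1/30250) = -10368/15125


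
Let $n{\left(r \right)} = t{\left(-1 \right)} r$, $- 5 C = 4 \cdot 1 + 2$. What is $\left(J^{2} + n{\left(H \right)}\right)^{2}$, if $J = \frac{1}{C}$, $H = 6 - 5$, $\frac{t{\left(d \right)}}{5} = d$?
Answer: $\frac{24025}{1296} \approx 18.538$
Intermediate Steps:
$t{\left(d \right)} = 5 d$
$C = - \frac{6}{5}$ ($C = - \frac{4 \cdot 1 + 2}{5} = - \frac{4 + 2}{5} = \left(- \frac{1}{5}\right) 6 = - \frac{6}{5} \approx -1.2$)
$H = 1$ ($H = 6 - 5 = 1$)
$n{\left(r \right)} = - 5 r$ ($n{\left(r \right)} = 5 \left(-1\right) r = - 5 r$)
$J = - \frac{5}{6}$ ($J = \frac{1}{- \frac{6}{5}} = - \frac{5}{6} \approx -0.83333$)
$\left(J^{2} + n{\left(H \right)}\right)^{2} = \left(\left(- \frac{5}{6}\right)^{2} - 5\right)^{2} = \left(\frac{25}{36} - 5\right)^{2} = \left(- \frac{155}{36}\right)^{2} = \frac{24025}{1296}$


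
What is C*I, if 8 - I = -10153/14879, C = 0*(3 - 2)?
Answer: 0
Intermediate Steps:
C = 0 (C = 0*1 = 0)
I = 129185/14879 (I = 8 - (-10153)/14879 = 8 - 1*(-10153/14879) = 8 + 10153/14879 = 129185/14879 ≈ 8.6824)
C*I = 0*(129185/14879) = 0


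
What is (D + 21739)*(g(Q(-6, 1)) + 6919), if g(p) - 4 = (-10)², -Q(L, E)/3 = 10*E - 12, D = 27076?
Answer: 342827745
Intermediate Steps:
Q(L, E) = 36 - 30*E (Q(L, E) = -3*(10*E - 12) = -3*(-12 + 10*E) = 36 - 30*E)
g(p) = 104 (g(p) = 4 + (-10)² = 4 + 100 = 104)
(D + 21739)*(g(Q(-6, 1)) + 6919) = (27076 + 21739)*(104 + 6919) = 48815*7023 = 342827745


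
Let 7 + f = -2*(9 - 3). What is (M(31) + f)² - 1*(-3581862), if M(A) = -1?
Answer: 3582262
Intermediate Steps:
f = -19 (f = -7 - 2*(9 - 3) = -7 - 2*6 = -7 - 12 = -19)
(M(31) + f)² - 1*(-3581862) = (-1 - 19)² - 1*(-3581862) = (-20)² + 3581862 = 400 + 3581862 = 3582262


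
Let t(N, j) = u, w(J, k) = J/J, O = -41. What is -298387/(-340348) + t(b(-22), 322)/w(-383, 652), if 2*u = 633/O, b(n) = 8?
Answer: -95486275/13954268 ≈ -6.8428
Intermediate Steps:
u = -633/82 (u = (633/(-41))/2 = (633*(-1/41))/2 = (1/2)*(-633/41) = -633/82 ≈ -7.7195)
w(J, k) = 1
t(N, j) = -633/82
-298387/(-340348) + t(b(-22), 322)/w(-383, 652) = -298387/(-340348) - 633/82/1 = -298387*(-1/340348) - 633/82*1 = 298387/340348 - 633/82 = -95486275/13954268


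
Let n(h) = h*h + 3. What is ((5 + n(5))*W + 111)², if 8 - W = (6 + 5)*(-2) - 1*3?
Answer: 1440000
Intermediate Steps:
W = 33 (W = 8 - ((6 + 5)*(-2) - 1*3) = 8 - (11*(-2) - 3) = 8 - (-22 - 3) = 8 - 1*(-25) = 8 + 25 = 33)
n(h) = 3 + h² (n(h) = h² + 3 = 3 + h²)
((5 + n(5))*W + 111)² = ((5 + (3 + 5²))*33 + 111)² = ((5 + (3 + 25))*33 + 111)² = ((5 + 28)*33 + 111)² = (33*33 + 111)² = (1089 + 111)² = 1200² = 1440000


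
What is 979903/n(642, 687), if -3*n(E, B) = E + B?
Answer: -979903/443 ≈ -2212.0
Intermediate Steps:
n(E, B) = -B/3 - E/3 (n(E, B) = -(E + B)/3 = -(B + E)/3 = -B/3 - E/3)
979903/n(642, 687) = 979903/(-⅓*687 - ⅓*642) = 979903/(-229 - 214) = 979903/(-443) = 979903*(-1/443) = -979903/443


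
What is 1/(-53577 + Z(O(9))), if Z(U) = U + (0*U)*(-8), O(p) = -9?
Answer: -1/53586 ≈ -1.8662e-5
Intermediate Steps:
Z(U) = U (Z(U) = U + 0*(-8) = U + 0 = U)
1/(-53577 + Z(O(9))) = 1/(-53577 - 9) = 1/(-53586) = -1/53586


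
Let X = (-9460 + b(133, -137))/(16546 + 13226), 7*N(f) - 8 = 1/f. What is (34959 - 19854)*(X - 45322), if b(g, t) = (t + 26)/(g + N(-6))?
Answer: -19135039025243995/27950946 ≈ -6.8459e+8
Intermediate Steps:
N(f) = 8/7 + 1/(7*f)
b(g, t) = (26 + t)/(47/42 + g) (b(g, t) = (t + 26)/(g + (⅐)*(1 + 8*(-6))/(-6)) = (26 + t)/(g + (⅐)*(-⅙)*(1 - 48)) = (26 + t)/(g + (⅐)*(-⅙)*(-47)) = (26 + t)/(g + 47/42) = (26 + t)/(47/42 + g))
X = -26646421/83852838 (X = (-9460 + 42*(26 - 137)/(47 + 42*133))/(16546 + 13226) = (-9460 + 42*(-111)/(47 + 5586))/29772 = (-9460 + 42*(-111)/5633)*(1/29772) = (-9460 + 42*(1/5633)*(-111))*(1/29772) = (-9460 - 4662/5633)*(1/29772) = -53292842/5633*1/29772 = -26646421/83852838 ≈ -0.31778)
(34959 - 19854)*(X - 45322) = (34959 - 19854)*(-26646421/83852838 - 45322) = 15105*(-3800404970257/83852838) = -19135039025243995/27950946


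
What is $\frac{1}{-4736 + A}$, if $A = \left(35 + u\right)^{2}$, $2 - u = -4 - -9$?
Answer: $- \frac{1}{3712} \approx -0.0002694$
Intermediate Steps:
$u = -3$ ($u = 2 - \left(-4 - -9\right) = 2 - \left(-4 + 9\right) = 2 - 5 = -3$)
$A = 1024$ ($A = \left(35 - 3\right)^{2} = 32^{2} = 1024$)
$\frac{1}{-4736 + A} = \frac{1}{-4736 + 1024} = \frac{1}{-3712} = - \frac{1}{3712}$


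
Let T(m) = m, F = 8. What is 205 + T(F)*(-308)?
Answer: -2259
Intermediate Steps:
205 + T(F)*(-308) = 205 + 8*(-308) = 205 - 2464 = -2259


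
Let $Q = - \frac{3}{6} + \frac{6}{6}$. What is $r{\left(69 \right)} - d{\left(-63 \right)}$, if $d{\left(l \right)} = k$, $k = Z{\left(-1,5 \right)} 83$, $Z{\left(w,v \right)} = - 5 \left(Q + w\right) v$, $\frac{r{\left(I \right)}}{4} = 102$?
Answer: $- \frac{1259}{2} \approx -629.5$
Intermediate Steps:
$r{\left(I \right)} = 408$ ($r{\left(I \right)} = 4 \cdot 102 = 408$)
$Q = \frac{1}{2}$ ($Q = \left(-3\right) \frac{1}{6} + 6 \cdot \frac{1}{6} = - \frac{1}{2} + 1 = \frac{1}{2} \approx 0.5$)
$Z{\left(w,v \right)} = v \left(- \frac{5}{2} - 5 w\right)$ ($Z{\left(w,v \right)} = - 5 \left(\frac{1}{2} + w\right) v = \left(- \frac{5}{2} - 5 w\right) v = v \left(- \frac{5}{2} - 5 w\right)$)
$k = \frac{2075}{2}$ ($k = \left(- \frac{5}{2}\right) 5 \left(1 + 2 \left(-1\right)\right) 83 = \left(- \frac{5}{2}\right) 5 \left(1 - 2\right) 83 = \left(- \frac{5}{2}\right) 5 \left(-1\right) 83 = \frac{25}{2} \cdot 83 = \frac{2075}{2} \approx 1037.5$)
$d{\left(l \right)} = \frac{2075}{2}$
$r{\left(69 \right)} - d{\left(-63 \right)} = 408 - \frac{2075}{2} = - \frac{1259}{2}$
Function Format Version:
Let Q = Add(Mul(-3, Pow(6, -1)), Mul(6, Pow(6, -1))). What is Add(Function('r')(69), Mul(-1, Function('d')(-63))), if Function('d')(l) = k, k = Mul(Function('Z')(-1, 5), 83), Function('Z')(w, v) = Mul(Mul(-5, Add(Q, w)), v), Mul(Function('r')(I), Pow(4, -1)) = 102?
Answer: Rational(-1259, 2) ≈ -629.50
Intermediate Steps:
Function('r')(I) = 408 (Function('r')(I) = Mul(4, 102) = 408)
Q = Rational(1, 2) (Q = Add(Mul(-3, Rational(1, 6)), Mul(6, Rational(1, 6))) = Add(Rational(-1, 2), 1) = Rational(1, 2) ≈ 0.50000)
Function('Z')(w, v) = Mul(v, Add(Rational(-5, 2), Mul(-5, w))) (Function('Z')(w, v) = Mul(Mul(-5, Add(Rational(1, 2), w)), v) = Mul(Add(Rational(-5, 2), Mul(-5, w)), v) = Mul(v, Add(Rational(-5, 2), Mul(-5, w))))
k = Rational(2075, 2) (k = Mul(Mul(Rational(-5, 2), 5, Add(1, Mul(2, -1))), 83) = Mul(Mul(Rational(-5, 2), 5, Add(1, -2)), 83) = Mul(Mul(Rational(-5, 2), 5, -1), 83) = Mul(Rational(25, 2), 83) = Rational(2075, 2) ≈ 1037.5)
Function('d')(l) = Rational(2075, 2)
Add(Function('r')(69), Mul(-1, Function('d')(-63))) = Add(408, Mul(-1, Rational(2075, 2))) = Add(408, Rational(-2075, 2)) = Rational(-1259, 2)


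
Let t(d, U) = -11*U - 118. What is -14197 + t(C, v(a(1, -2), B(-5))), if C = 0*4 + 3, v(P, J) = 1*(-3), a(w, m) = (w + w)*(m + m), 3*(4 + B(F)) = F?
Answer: -14282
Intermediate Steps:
B(F) = -4 + F/3
a(w, m) = 4*m*w (a(w, m) = (2*w)*(2*m) = 4*m*w)
v(P, J) = -3
C = 3 (C = 0 + 3 = 3)
t(d, U) = -118 - 11*U
-14197 + t(C, v(a(1, -2), B(-5))) = -14197 + (-118 - 11*(-3)) = -14197 + (-118 + 33) = -14197 - 85 = -14282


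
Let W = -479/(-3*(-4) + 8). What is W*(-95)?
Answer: 9101/4 ≈ 2275.3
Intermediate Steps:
W = -479/20 (W = -479/(12 + 8) = -479/20 ≈ -23.950)
W*(-95) = -479/20*(-95) = 9101/4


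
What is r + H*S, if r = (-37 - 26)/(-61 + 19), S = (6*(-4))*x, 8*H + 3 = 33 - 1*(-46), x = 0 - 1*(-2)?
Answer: -909/2 ≈ -454.50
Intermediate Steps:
x = 2 (x = 0 + 2 = 2)
H = 19/2 (H = -3/8 + (33 - 1*(-46))/8 = -3/8 + (33 + 46)/8 = -3/8 + (⅛)*79 = -3/8 + 79/8 = 19/2 ≈ 9.5000)
S = -48 (S = (6*(-4))*2 = -24*2 = -48)
r = 3/2 (r = -63/(-42) = -63*(-1/42) = 3/2 ≈ 1.5000)
r + H*S = 3/2 + (19/2)*(-48) = 3/2 - 456 = -909/2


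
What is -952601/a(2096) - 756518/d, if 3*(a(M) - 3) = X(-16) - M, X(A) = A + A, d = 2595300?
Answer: 285202040933/211516950 ≈ 1348.4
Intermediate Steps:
X(A) = 2*A
a(M) = -23/3 - M/3 (a(M) = 3 + (2*(-16) - M)/3 = 3 + (-32 - M)/3 = 3 + (-32/3 - M/3) = -23/3 - M/3)
-952601/a(2096) - 756518/d = -952601/(-23/3 - ⅓*2096) - 756518/2595300 = -952601/(-23/3 - 2096/3) - 756518*1/2595300 = -952601/(-2119/3) - 378259/1297650 = -952601*(-3/2119) - 378259/1297650 = 219831/163 - 378259/1297650 = 285202040933/211516950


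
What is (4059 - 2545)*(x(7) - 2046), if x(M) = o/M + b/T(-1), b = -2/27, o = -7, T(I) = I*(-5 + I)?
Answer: -251033312/81 ≈ -3.0992e+6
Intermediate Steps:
b = -2/27 (b = -2*1/27 = -2/27 ≈ -0.074074)
x(M) = -1/81 - 7/M (x(M) = -7/M - 2*(-1/(-5 - 1))/27 = -7/M - 2/(27*((-1*(-6)))) = -7/M - 2/27/6 = -7/M - 2/27*⅙ = -7/M - 1/81 = -1/81 - 7/M)
(4059 - 2545)*(x(7) - 2046) = (4059 - 2545)*((1/81)*(-567 - 1*7)/7 - 2046) = 1514*((1/81)*(⅐)*(-567 - 7) - 2046) = 1514*((1/81)*(⅐)*(-574) - 2046) = 1514*(-82/81 - 2046) = 1514*(-165808/81) = -251033312/81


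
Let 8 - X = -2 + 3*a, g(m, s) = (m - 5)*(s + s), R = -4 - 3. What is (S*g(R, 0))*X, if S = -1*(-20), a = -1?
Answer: 0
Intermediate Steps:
R = -7
g(m, s) = 2*s*(-5 + m) (g(m, s) = (-5 + m)*(2*s) = 2*s*(-5 + m))
S = 20
X = 13 (X = 8 - (-2 + 3*(-1)) = 8 - (-2 - 3) = 8 - 1*(-5) = 8 + 5 = 13)
(S*g(R, 0))*X = (20*(2*0*(-5 - 7)))*13 = (20*(2*0*(-12)))*13 = (20*0)*13 = 0*13 = 0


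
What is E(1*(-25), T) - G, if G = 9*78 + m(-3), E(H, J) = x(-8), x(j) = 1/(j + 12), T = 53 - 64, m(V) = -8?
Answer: -2775/4 ≈ -693.75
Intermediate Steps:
T = -11
x(j) = 1/(12 + j)
E(H, J) = ¼ (E(H, J) = 1/(12 - 8) = 1/4 = ¼)
G = 694 (G = 9*78 - 8 = 702 - 8 = 694)
E(1*(-25), T) - G = ¼ - 1*694 = ¼ - 694 = -2775/4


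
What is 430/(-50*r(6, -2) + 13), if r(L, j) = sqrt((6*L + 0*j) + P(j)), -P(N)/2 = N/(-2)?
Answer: -5590/84831 - 21500*sqrt(34)/84831 ≈ -1.5437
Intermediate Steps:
P(N) = N (P(N) = -2*N/(-2) = -2*N*(-1)/2 = -(-1)*N = N)
r(L, j) = sqrt(j + 6*L) (r(L, j) = sqrt((6*L + 0*j) + j) = sqrt((6*L + 0) + j) = sqrt(6*L + j) = sqrt(j + 6*L))
430/(-50*r(6, -2) + 13) = 430/(-50*sqrt(-2 + 6*6) + 13) = 430/(-50*sqrt(-2 + 36) + 13) = 430/(-50*sqrt(34) + 13) = 430/(13 - 50*sqrt(34))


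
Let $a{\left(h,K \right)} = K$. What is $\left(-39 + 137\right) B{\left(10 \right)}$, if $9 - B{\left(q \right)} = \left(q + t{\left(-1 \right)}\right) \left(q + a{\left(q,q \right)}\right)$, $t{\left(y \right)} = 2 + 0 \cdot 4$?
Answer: $-22638$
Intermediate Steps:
$t{\left(y \right)} = 2$ ($t{\left(y \right)} = 2 + 0 = 2$)
$B{\left(q \right)} = 9 - 2 q \left(2 + q\right)$ ($B{\left(q \right)} = 9 - \left(q + 2\right) \left(q + q\right) = 9 - \left(2 + q\right) 2 q = 9 - 2 q \left(2 + q\right)$)
$\left(-39 + 137\right) B{\left(10 \right)} = \left(-39 + 137\right) \left(9 - 40 - 2 \cdot 10^{2}\right) = 98 \left(9 - 40 - 200\right) = 98 \left(-231\right) = -22638$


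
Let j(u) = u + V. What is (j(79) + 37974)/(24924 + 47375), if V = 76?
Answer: 38129/72299 ≈ 0.52738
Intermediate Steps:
j(u) = 76 + u (j(u) = u + 76 = 76 + u)
(j(79) + 37974)/(24924 + 47375) = ((76 + 79) + 37974)/(24924 + 47375) = (155 + 37974)/72299 = 38129*(1/72299) = 38129/72299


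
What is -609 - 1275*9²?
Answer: -103884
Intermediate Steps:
-609 - 1275*9² = -609 - 1275*81 = -609 - 103275 = -103884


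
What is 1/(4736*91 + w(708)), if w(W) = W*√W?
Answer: 6734/2896647151 - 177*√177/23173177208 ≈ 2.2231e-6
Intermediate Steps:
w(W) = W^(3/2)
1/(4736*91 + w(708)) = 1/(4736*91 + 708^(3/2)) = 1/(430976 + 1416*√177)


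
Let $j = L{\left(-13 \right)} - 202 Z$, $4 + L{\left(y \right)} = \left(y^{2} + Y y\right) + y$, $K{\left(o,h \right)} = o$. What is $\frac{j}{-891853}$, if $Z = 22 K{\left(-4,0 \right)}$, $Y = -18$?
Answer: $- \frac{18162}{891853} \approx -0.020364$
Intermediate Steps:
$Z = -88$ ($Z = 22 \left(-4\right) = -88$)
$L{\left(y \right)} = -4 + y^{2} - 17 y$ ($L{\left(y \right)} = -4 + \left(\left(y^{2} - 18 y\right) + y\right) = -4 + \left(y^{2} - 17 y\right) = -4 + y^{2} - 17 y$)
$j = 18162$ ($j = \left(-4 + \left(-13\right)^{2} - -221\right) - -17776 = \left(-4 + 169 + 221\right) + 17776 = 386 + 17776 = 18162$)
$\frac{j}{-891853} = \frac{18162}{-891853} = 18162 \left(- \frac{1}{891853}\right) = - \frac{18162}{891853}$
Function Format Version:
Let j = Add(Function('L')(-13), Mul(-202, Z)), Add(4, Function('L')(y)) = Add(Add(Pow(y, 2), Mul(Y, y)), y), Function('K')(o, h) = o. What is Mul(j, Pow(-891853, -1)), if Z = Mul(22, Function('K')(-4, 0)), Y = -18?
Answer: Rational(-18162, 891853) ≈ -0.020364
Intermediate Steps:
Z = -88 (Z = Mul(22, -4) = -88)
Function('L')(y) = Add(-4, Pow(y, 2), Mul(-17, y)) (Function('L')(y) = Add(-4, Add(Add(Pow(y, 2), Mul(-18, y)), y)) = Add(-4, Add(Pow(y, 2), Mul(-17, y))) = Add(-4, Pow(y, 2), Mul(-17, y)))
j = 18162 (j = Add(Add(-4, Pow(-13, 2), Mul(-17, -13)), Mul(-202, -88)) = Add(Add(-4, 169, 221), 17776) = Add(386, 17776) = 18162)
Mul(j, Pow(-891853, -1)) = Mul(18162, Pow(-891853, -1)) = Mul(18162, Rational(-1, 891853)) = Rational(-18162, 891853)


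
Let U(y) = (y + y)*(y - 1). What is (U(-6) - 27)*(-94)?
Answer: -5358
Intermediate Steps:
U(y) = 2*y*(-1 + y) (U(y) = (2*y)*(-1 + y) = 2*y*(-1 + y))
(U(-6) - 27)*(-94) = (2*(-6)*(-1 - 6) - 27)*(-94) = (2*(-6)*(-7) - 27)*(-94) = (84 - 27)*(-94) = 57*(-94) = -5358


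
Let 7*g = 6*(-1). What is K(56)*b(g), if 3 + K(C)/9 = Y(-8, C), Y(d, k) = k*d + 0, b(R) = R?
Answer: 24354/7 ≈ 3479.1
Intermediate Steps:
g = -6/7 (g = (6*(-1))/7 = (1/7)*(-6) = -6/7 ≈ -0.85714)
Y(d, k) = d*k (Y(d, k) = d*k + 0 = d*k)
K(C) = -27 - 72*C (K(C) = -27 + 9*(-8*C) = -27 - 72*C)
K(56)*b(g) = (-27 - 72*56)*(-6/7) = (-27 - 4032)*(-6/7) = -4059*(-6/7) = 24354/7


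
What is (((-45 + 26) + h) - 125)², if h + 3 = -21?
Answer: 28224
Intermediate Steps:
h = -24 (h = -3 - 21 = -24)
(((-45 + 26) + h) - 125)² = (((-45 + 26) - 24) - 125)² = ((-19 - 24) - 125)² = (-43 - 125)² = (-168)² = 28224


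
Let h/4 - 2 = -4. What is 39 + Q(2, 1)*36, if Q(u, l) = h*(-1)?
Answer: 327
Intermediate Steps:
h = -8 (h = 8 + 4*(-4) = 8 - 16 = -8)
Q(u, l) = 8 (Q(u, l) = -8*(-1) = 8)
39 + Q(2, 1)*36 = 39 + 8*36 = 39 + 288 = 327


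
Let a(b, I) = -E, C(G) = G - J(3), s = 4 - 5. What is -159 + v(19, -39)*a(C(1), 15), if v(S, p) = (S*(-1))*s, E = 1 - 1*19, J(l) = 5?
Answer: 183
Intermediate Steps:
s = -1
E = -18 (E = 1 - 19 = -18)
C(G) = -5 + G (C(G) = G - 1*5 = G - 5 = -5 + G)
a(b, I) = 18 (a(b, I) = -1*(-18) = 18)
v(S, p) = S (v(S, p) = (S*(-1))*(-1) = -S*(-1) = S)
-159 + v(19, -39)*a(C(1), 15) = -159 + 19*18 = -159 + 342 = 183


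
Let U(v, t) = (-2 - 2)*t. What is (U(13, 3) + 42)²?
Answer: 900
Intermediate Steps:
U(v, t) = -4*t
(U(13, 3) + 42)² = (-4*3 + 42)² = (-12 + 42)² = 30² = 900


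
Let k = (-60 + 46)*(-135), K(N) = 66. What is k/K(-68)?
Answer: 315/11 ≈ 28.636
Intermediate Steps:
k = 1890 (k = -14*(-135) = 1890)
k/K(-68) = 1890/66 = 1890*(1/66) = 315/11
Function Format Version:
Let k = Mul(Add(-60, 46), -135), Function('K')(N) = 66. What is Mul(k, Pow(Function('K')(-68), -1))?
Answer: Rational(315, 11) ≈ 28.636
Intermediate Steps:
k = 1890 (k = Mul(-14, -135) = 1890)
Mul(k, Pow(Function('K')(-68), -1)) = Mul(1890, Pow(66, -1)) = Mul(1890, Rational(1, 66)) = Rational(315, 11)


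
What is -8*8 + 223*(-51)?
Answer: -11437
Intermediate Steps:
-8*8 + 223*(-51) = -64 - 11373 = -11437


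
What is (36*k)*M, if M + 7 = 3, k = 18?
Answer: -2592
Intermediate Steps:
M = -4 (M = -7 + 3 = -4)
(36*k)*M = (36*18)*(-4) = 648*(-4) = -2592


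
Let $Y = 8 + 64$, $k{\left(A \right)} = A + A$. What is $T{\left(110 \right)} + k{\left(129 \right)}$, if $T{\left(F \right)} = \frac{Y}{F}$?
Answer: $\frac{14226}{55} \approx 258.65$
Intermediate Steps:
$k{\left(A \right)} = 2 A$
$Y = 72$
$T{\left(F \right)} = \frac{72}{F}$
$T{\left(110 \right)} + k{\left(129 \right)} = \frac{72}{110} + 2 \cdot 129 = 72 \cdot \frac{1}{110} + 258 = \frac{36}{55} + 258 = \frac{14226}{55}$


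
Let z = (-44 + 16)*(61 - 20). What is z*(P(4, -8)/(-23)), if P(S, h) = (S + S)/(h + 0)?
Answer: -1148/23 ≈ -49.913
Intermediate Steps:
P(S, h) = 2*S/h (P(S, h) = (2*S)/h = 2*S/h)
z = -1148 (z = -28*41 = -1148)
z*(P(4, -8)/(-23)) = -1148*2*4/(-8)/(-23) = -1148*2*4*(-1/8)*(-1)/23 = -(-1148)*(-1)/23 = -1148*1/23 = -1148/23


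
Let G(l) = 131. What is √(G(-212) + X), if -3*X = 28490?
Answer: I*√84291/3 ≈ 96.776*I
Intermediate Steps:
X = -28490/3 (X = -⅓*28490 = -28490/3 ≈ -9496.7)
√(G(-212) + X) = √(131 - 28490/3) = √(-28097/3) = I*√84291/3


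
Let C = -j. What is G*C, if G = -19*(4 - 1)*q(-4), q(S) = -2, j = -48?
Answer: 5472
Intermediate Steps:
C = 48 (C = -1*(-48) = 48)
G = 114 (G = -19*(4 - 1)*(-2) = -57*(-2) = -19*(-6) = 114)
G*C = 114*48 = 5472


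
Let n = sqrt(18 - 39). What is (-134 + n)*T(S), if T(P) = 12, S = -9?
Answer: -1608 + 12*I*sqrt(21) ≈ -1608.0 + 54.991*I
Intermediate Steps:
n = I*sqrt(21) (n = sqrt(-21) = I*sqrt(21) ≈ 4.5826*I)
(-134 + n)*T(S) = (-134 + I*sqrt(21))*12 = -1608 + 12*I*sqrt(21)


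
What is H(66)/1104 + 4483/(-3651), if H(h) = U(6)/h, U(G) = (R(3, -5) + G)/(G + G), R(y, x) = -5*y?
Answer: -145178689/118233984 ≈ -1.2279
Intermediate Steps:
U(G) = (-15 + G)/(2*G) (U(G) = (-5*3 + G)/(G + G) = (-15 + G)/((2*G)) = (-15 + G)*(1/(2*G)) = (-15 + G)/(2*G))
H(h) = -3/(4*h) (H(h) = ((1/2)*(-15 + 6)/6)/h = ((1/2)*(1/6)*(-9))/h = -3/(4*h))
H(66)/1104 + 4483/(-3651) = -3/4/66/1104 + 4483/(-3651) = -3/4*1/66*(1/1104) + 4483*(-1/3651) = -1/88*1/1104 - 4483/3651 = -1/97152 - 4483/3651 = -145178689/118233984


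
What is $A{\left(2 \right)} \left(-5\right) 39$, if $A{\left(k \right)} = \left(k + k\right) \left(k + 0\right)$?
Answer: $-1560$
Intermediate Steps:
$A{\left(k \right)} = 2 k^{2}$ ($A{\left(k \right)} = 2 k k = 2 k^{2}$)
$A{\left(2 \right)} \left(-5\right) 39 = 2 \cdot 2^{2} \left(-5\right) 39 = 2 \cdot 4 \left(-5\right) 39 = 8 \left(-5\right) 39 = \left(-40\right) 39 = -1560$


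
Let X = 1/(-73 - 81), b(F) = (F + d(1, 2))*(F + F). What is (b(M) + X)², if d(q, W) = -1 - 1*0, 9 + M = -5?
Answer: 4183373041/23716 ≈ 1.7639e+5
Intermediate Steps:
M = -14 (M = -9 - 5 = -14)
d(q, W) = -1 (d(q, W) = -1 + 0 = -1)
b(F) = 2*F*(-1 + F) (b(F) = (F - 1)*(F + F) = (-1 + F)*(2*F) = 2*F*(-1 + F))
X = -1/154 (X = 1/(-154) = -1/154 ≈ -0.0064935)
(b(M) + X)² = (2*(-14)*(-1 - 14) - 1/154)² = (2*(-14)*(-15) - 1/154)² = (420 - 1/154)² = (64679/154)² = 4183373041/23716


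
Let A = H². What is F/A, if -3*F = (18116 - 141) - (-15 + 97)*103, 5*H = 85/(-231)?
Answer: -169492323/289 ≈ -5.8648e+5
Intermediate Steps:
H = -17/231 (H = (85/(-231))/5 = (85*(-1/231))/5 = (⅕)*(-85/231) = -17/231 ≈ -0.073593)
A = 289/53361 (A = (-17/231)² = 289/53361 ≈ 0.0054159)
F = -9529/3 (F = -((18116 - 141) - (-15 + 97)*103)/3 = -(17975 - 82*103)/3 = -(17975 - 1*8446)/3 = -(17975 - 8446)/3 = -⅓*9529 = -9529/3 ≈ -3176.3)
F/A = -9529/(3*289/53361) = -9529/3*53361/289 = -169492323/289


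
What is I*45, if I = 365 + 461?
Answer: 37170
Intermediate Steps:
I = 826
I*45 = 826*45 = 37170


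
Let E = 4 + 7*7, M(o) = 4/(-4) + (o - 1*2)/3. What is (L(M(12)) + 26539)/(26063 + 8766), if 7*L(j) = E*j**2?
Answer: 239222/313461 ≈ 0.76316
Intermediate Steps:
M(o) = -5/3 + o/3 (M(o) = 4*(-1/4) + (o - 2)*(1/3) = -1 + (-2 + o)*(1/3) = -1 + (-2/3 + o/3) = -5/3 + o/3)
E = 53 (E = 4 + 49 = 53)
L(j) = 53*j**2/7 (L(j) = (53*j**2)/7 = 53*j**2/7)
(L(M(12)) + 26539)/(26063 + 8766) = (53*(-5/3 + (1/3)*12)**2/7 + 26539)/(26063 + 8766) = (53*(-5/3 + 4)**2/7 + 26539)/34829 = (53*(7/3)**2/7 + 26539)*(1/34829) = ((53/7)*(49/9) + 26539)*(1/34829) = (371/9 + 26539)*(1/34829) = (239222/9)*(1/34829) = 239222/313461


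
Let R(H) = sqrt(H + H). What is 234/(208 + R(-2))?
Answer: 12168/10817 - 117*I/10817 ≈ 1.1249 - 0.010816*I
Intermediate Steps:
R(H) = sqrt(2)*sqrt(H) (R(H) = sqrt(2*H) = sqrt(2)*sqrt(H))
234/(208 + R(-2)) = 234/(208 + sqrt(2)*sqrt(-2)) = 234/(208 + sqrt(2)*(I*sqrt(2))) = 234/(208 + 2*I) = ((208 - 2*I)/43268)*234 = 117*(208 - 2*I)/21634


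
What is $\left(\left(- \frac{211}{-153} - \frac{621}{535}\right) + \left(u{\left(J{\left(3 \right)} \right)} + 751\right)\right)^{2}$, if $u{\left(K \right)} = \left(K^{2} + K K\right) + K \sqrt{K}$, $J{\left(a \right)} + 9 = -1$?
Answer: $\frac{6055787221323529}{6700241025} - \frac{311447908 i \sqrt{10}}{16371} \approx 9.0382 \cdot 10^{5} - 60160.0 i$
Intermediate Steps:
$J{\left(a \right)} = -10$ ($J{\left(a \right)} = -9 - 1 = -10$)
$u{\left(K \right)} = K^{\frac{3}{2}} + 2 K^{2}$ ($u{\left(K \right)} = \left(K^{2} + K^{2}\right) + K^{\frac{3}{2}} = 2 K^{2} + K^{\frac{3}{2}} = K^{\frac{3}{2}} + 2 K^{2}$)
$\left(\left(- \frac{211}{-153} - \frac{621}{535}\right) + \left(u{\left(J{\left(3 \right)} \right)} + 751\right)\right)^{2} = \left(\left(- \frac{211}{-153} - \frac{621}{535}\right) + \left(\left(\left(-10\right)^{\frac{3}{2}} + 2 \left(-10\right)^{2}\right) + 751\right)\right)^{2} = \left(\left(\left(-211\right) \left(- \frac{1}{153}\right) - \frac{621}{535}\right) + \left(\left(- 10 i \sqrt{10} + 2 \cdot 100\right) + 751\right)\right)^{2} = \left(\left(\frac{211}{153} - \frac{621}{535}\right) + \left(\left(- 10 i \sqrt{10} + 200\right) + 751\right)\right)^{2} = \left(\frac{17872}{81855} + \left(\left(200 - 10 i \sqrt{10}\right) + 751\right)\right)^{2} = \left(\frac{17872}{81855} + \left(951 - 10 i \sqrt{10}\right)\right)^{2} = \left(\frac{77861977}{81855} - 10 i \sqrt{10}\right)^{2}$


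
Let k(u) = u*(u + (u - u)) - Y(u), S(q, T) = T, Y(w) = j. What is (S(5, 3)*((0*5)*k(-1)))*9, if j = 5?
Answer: 0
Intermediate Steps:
Y(w) = 5
k(u) = -5 + u² (k(u) = u*(u + (u - u)) - 1*5 = u*(u + 0) - 5 = u*u - 5 = u² - 5 = -5 + u²)
(S(5, 3)*((0*5)*k(-1)))*9 = (3*((0*5)*(-5 + (-1)²)))*9 = (3*(0*(-5 + 1)))*9 = (3*(0*(-4)))*9 = (3*0)*9 = 0*9 = 0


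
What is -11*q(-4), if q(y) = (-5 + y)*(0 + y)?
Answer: -396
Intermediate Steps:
q(y) = y*(-5 + y) (q(y) = (-5 + y)*y = y*(-5 + y))
-11*q(-4) = -(-44)*(-5 - 4) = -(-44)*(-9) = -11*36 = -396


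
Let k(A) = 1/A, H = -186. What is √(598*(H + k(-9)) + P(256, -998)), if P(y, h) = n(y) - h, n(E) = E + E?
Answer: 2*I*√247015/3 ≈ 331.34*I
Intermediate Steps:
n(E) = 2*E
P(y, h) = -h + 2*y (P(y, h) = 2*y - h = -h + 2*y)
√(598*(H + k(-9)) + P(256, -998)) = √(598*(-186 + 1/(-9)) + (-1*(-998) + 2*256)) = √(598*(-186 - ⅑) + (998 + 512)) = √(598*(-1675/9) + 1510) = √(-1001650/9 + 1510) = √(-988060/9) = 2*I*√247015/3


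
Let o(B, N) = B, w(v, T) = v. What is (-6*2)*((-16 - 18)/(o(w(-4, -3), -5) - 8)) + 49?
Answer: 15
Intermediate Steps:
(-6*2)*((-16 - 18)/(o(w(-4, -3), -5) - 8)) + 49 = (-6*2)*((-16 - 18)/(-4 - 8)) + 49 = -(-408)/(-12) + 49 = -(-408)*(-1)/12 + 49 = -12*17/6 + 49 = -34 + 49 = 15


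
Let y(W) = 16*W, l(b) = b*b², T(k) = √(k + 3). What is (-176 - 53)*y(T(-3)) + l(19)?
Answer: 6859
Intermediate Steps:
T(k) = √(3 + k)
l(b) = b³
(-176 - 53)*y(T(-3)) + l(19) = (-176 - 53)*(16*√(3 - 3)) + 19³ = -3664*√0 + 6859 = -3664*0 + 6859 = -229*0 + 6859 = 0 + 6859 = 6859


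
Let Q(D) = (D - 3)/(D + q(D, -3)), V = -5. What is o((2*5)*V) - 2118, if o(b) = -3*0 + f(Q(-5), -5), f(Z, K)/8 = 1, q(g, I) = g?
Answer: -2110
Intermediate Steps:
Q(D) = (-3 + D)/(2*D) (Q(D) = (D - 3)/(D + D) = (-3 + D)/((2*D)) = (-3 + D)*(1/(2*D)) = (-3 + D)/(2*D))
f(Z, K) = 8 (f(Z, K) = 8*1 = 8)
o(b) = 8 (o(b) = -3*0 + 8 = 0 + 8 = 8)
o((2*5)*V) - 2118 = 8 - 2118 = -2110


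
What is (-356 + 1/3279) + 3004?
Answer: 8682793/3279 ≈ 2648.0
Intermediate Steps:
(-356 + 1/3279) + 3004 = -1167323/3279 + 3004 = 8682793/3279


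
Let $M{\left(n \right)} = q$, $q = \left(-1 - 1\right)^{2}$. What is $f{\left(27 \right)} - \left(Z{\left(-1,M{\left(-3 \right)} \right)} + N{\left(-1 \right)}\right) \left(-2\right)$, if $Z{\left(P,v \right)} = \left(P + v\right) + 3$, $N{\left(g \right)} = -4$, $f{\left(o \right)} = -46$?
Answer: $-42$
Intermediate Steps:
$q = 4$ ($q = \left(-2\right)^{2} = 4$)
$M{\left(n \right)} = 4$
$Z{\left(P,v \right)} = 3 + P + v$
$f{\left(27 \right)} - \left(Z{\left(-1,M{\left(-3 \right)} \right)} + N{\left(-1 \right)}\right) \left(-2\right) = -46 - \left(\left(3 - 1 + 4\right) - 4\right) \left(-2\right) = -46 - \left(6 - 4\right) \left(-2\right) = -46 - 2 \left(-2\right) = -46 - -4 = -46 + 4 = -42$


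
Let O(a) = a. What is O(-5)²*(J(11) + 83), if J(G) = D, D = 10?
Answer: 2325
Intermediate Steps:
J(G) = 10
O(-5)²*(J(11) + 83) = (-5)²*(10 + 83) = 25*93 = 2325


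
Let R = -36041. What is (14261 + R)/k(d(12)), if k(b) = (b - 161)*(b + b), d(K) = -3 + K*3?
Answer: 165/64 ≈ 2.5781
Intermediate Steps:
d(K) = -3 + 3*K
k(b) = 2*b*(-161 + b) (k(b) = (-161 + b)*(2*b) = 2*b*(-161 + b))
(14261 + R)/k(d(12)) = (14261 - 36041)/((2*(-3 + 3*12)*(-161 + (-3 + 3*12)))) = -21780*1/(2*(-161 + (-3 + 36))*(-3 + 36)) = -21780*1/(66*(-161 + 33)) = -21780/(2*33*(-128)) = -21780/(-8448) = -21780*(-1/8448) = 165/64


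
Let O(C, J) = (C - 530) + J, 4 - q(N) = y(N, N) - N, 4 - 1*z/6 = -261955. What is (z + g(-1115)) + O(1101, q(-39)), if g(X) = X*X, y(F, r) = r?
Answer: 2815554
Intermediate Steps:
z = 1571754 (z = 24 - 6*(-261955) = 24 + 1571730 = 1571754)
g(X) = X²
q(N) = 4 (q(N) = 4 - (N - N) = 4 - 1*0 = 4 + 0 = 4)
O(C, J) = -530 + C + J (O(C, J) = (-530 + C) + J = -530 + C + J)
(z + g(-1115)) + O(1101, q(-39)) = (1571754 + (-1115)²) + (-530 + 1101 + 4) = (1571754 + 1243225) + 575 = 2814979 + 575 = 2815554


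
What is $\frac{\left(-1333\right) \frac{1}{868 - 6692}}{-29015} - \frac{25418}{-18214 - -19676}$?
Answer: $- \frac{2147610496663}{123526836160} \approx -17.386$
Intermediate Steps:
$\frac{\left(-1333\right) \frac{1}{868 - 6692}}{-29015} - \frac{25418}{-18214 - -19676} = - \frac{1333}{868 - 6692} \left(- \frac{1}{29015}\right) - \frac{25418}{-18214 + 19676} = - \frac{1333}{-5824} \left(- \frac{1}{29015}\right) - \frac{25418}{1462} = \left(-1333\right) \left(- \frac{1}{5824}\right) \left(- \frac{1}{29015}\right) - \frac{12709}{731} = \frac{1333}{5824} \left(- \frac{1}{29015}\right) - \frac{12709}{731} = - \frac{1333}{168983360} - \frac{12709}{731} = - \frac{2147610496663}{123526836160}$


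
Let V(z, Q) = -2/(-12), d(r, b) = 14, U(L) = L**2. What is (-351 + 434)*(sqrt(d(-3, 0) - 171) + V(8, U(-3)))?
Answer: 83/6 + 83*I*sqrt(157) ≈ 13.833 + 1040.0*I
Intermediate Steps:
V(z, Q) = 1/6 (V(z, Q) = -2*(-1/12) = 1/6)
(-351 + 434)*(sqrt(d(-3, 0) - 171) + V(8, U(-3))) = (-351 + 434)*(sqrt(14 - 171) + 1/6) = 83*(sqrt(-157) + 1/6) = 83*(I*sqrt(157) + 1/6) = 83*(1/6 + I*sqrt(157)) = 83/6 + 83*I*sqrt(157)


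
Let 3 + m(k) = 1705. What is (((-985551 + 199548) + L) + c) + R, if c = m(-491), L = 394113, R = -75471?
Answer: -465659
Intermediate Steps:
m(k) = 1702 (m(k) = -3 + 1705 = 1702)
c = 1702
(((-985551 + 199548) + L) + c) + R = (((-985551 + 199548) + 394113) + 1702) - 75471 = ((-786003 + 394113) + 1702) - 75471 = (-391890 + 1702) - 75471 = -390188 - 75471 = -465659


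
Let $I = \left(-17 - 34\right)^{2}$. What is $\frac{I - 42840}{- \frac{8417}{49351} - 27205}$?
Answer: $\frac{661944963}{447534124} \approx 1.4791$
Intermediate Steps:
$I = 2601$ ($I = \left(-51\right)^{2} = 2601$)
$\frac{I - 42840}{- \frac{8417}{49351} - 27205} = \frac{2601 - 42840}{- \frac{8417}{49351} - 27205} = - \frac{40239}{\left(-8417\right) \frac{1}{49351} - 27205} = - \frac{40239}{- \frac{8417}{49351} - 27205} = - \frac{40239}{- \frac{1342602372}{49351}} = \left(-40239\right) \left(- \frac{49351}{1342602372}\right) = \frac{661944963}{447534124}$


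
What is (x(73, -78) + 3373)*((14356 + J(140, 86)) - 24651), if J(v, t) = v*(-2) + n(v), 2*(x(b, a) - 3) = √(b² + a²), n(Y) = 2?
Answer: -35694448 - 10573*√11413/2 ≈ -3.6259e+7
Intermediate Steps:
x(b, a) = 3 + √(a² + b²)/2 (x(b, a) = 3 + √(b² + a²)/2 = 3 + √(a² + b²)/2)
J(v, t) = 2 - 2*v (J(v, t) = v*(-2) + 2 = -2*v + 2 = 2 - 2*v)
(x(73, -78) + 3373)*((14356 + J(140, 86)) - 24651) = ((3 + √((-78)² + 73²)/2) + 3373)*((14356 + (2 - 2*140)) - 24651) = ((3 + √(6084 + 5329)/2) + 3373)*((14356 + (2 - 280)) - 24651) = ((3 + √11413/2) + 3373)*((14356 - 278) - 24651) = (3376 + √11413/2)*(14078 - 24651) = (3376 + √11413/2)*(-10573) = -35694448 - 10573*√11413/2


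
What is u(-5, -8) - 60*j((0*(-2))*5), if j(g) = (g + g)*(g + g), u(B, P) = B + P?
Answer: -13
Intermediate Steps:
j(g) = 4*g**2 (j(g) = (2*g)*(2*g) = 4*g**2)
u(-5, -8) - 60*j((0*(-2))*5) = (-5 - 8) - 240*((0*(-2))*5)**2 = -13 - 240*(0*5)**2 = -13 - 240*0**2 = -13 - 240*0 = -13 - 60*0 = -13 + 0 = -13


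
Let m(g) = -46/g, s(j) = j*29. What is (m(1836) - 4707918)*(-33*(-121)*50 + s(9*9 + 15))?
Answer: -145815529655033/153 ≈ -9.5304e+11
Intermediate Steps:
s(j) = 29*j
(m(1836) - 4707918)*(-33*(-121)*50 + s(9*9 + 15)) = (-46/1836 - 4707918)*(-33*(-121)*50 + 29*(9*9 + 15)) = (-46*1/1836 - 4707918)*(3993*50 + 29*(81 + 15)) = (-23/918 - 4707918)*(199650 + 29*96) = -4321868747*(199650 + 2784)/918 = -4321868747/918*202434 = -145815529655033/153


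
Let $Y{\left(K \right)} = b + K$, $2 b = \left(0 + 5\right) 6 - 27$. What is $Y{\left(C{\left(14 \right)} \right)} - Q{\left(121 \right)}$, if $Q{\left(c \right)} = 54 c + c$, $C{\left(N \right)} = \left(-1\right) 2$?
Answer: $- \frac{13311}{2} \approx -6655.5$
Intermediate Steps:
$C{\left(N \right)} = -2$
$b = \frac{3}{2}$ ($b = \frac{\left(0 + 5\right) 6 - 27}{2} = \frac{5 \cdot 6 - 27}{2} = \frac{30 - 27}{2} = \frac{1}{2} \cdot 3 = \frac{3}{2} \approx 1.5$)
$Q{\left(c \right)} = 55 c$
$Y{\left(K \right)} = \frac{3}{2} + K$
$Y{\left(C{\left(14 \right)} \right)} - Q{\left(121 \right)} = \left(\frac{3}{2} - 2\right) - 55 \cdot 121 = - \frac{1}{2} - 6655 = - \frac{13311}{2}$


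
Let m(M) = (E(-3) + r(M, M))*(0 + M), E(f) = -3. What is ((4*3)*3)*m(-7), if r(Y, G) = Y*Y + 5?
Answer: -12852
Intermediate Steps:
r(Y, G) = 5 + Y² (r(Y, G) = Y² + 5 = 5 + Y²)
m(M) = M*(2 + M²) (m(M) = (-3 + (5 + M²))*(0 + M) = (2 + M²)*M = M*(2 + M²))
((4*3)*3)*m(-7) = ((4*3)*3)*(-7*(2 + (-7)²)) = (12*3)*(-7*(2 + 49)) = 36*(-7*51) = 36*(-357) = -12852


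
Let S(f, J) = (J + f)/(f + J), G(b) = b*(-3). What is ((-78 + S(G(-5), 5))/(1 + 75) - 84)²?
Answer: 41744521/5776 ≈ 7227.2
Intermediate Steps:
G(b) = -3*b
S(f, J) = 1 (S(f, J) = (J + f)/(J + f) = 1)
((-78 + S(G(-5), 5))/(1 + 75) - 84)² = ((-78 + 1)/(1 + 75) - 84)² = (-77/76 - 84)² = (-6461/76)² = 41744521/5776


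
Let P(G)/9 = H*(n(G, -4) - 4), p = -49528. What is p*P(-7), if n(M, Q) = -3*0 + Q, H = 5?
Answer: 17830080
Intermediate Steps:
n(M, Q) = Q (n(M, Q) = 0 + Q = Q)
P(G) = -360 (P(G) = 9*(5*(-4 - 4)) = 9*(5*(-8)) = 9*(-40) = -360)
p*P(-7) = -49528*(-360) = 17830080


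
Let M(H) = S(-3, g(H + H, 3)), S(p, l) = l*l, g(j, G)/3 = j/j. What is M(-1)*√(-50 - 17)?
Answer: 9*I*√67 ≈ 73.668*I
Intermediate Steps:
g(j, G) = 3 (g(j, G) = 3*(j/j) = 3*1 = 3)
S(p, l) = l²
M(H) = 9 (M(H) = 3² = 9)
M(-1)*√(-50 - 17) = 9*√(-50 - 17) = 9*√(-67) = 9*(I*√67) = 9*I*√67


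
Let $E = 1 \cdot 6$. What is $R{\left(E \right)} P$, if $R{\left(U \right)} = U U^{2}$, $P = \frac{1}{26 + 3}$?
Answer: $\frac{216}{29} \approx 7.4483$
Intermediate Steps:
$E = 6$
$P = \frac{1}{29} \approx 0.034483$
$R{\left(U \right)} = U^{3}$
$R{\left(E \right)} P = 6^{3} \cdot \frac{1}{29} = 216 \cdot \frac{1}{29} = \frac{216}{29}$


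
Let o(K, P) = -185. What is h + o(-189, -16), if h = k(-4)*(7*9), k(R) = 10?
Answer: 445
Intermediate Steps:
h = 630 (h = 10*(7*9) = 10*63 = 630)
h + o(-189, -16) = 630 - 185 = 445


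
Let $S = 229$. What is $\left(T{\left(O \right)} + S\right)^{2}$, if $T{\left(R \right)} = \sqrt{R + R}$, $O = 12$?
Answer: $52465 + 916 \sqrt{6} \approx 54709.0$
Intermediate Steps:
$T{\left(R \right)} = \sqrt{2} \sqrt{R}$ ($T{\left(R \right)} = \sqrt{2 R} = \sqrt{2} \sqrt{R}$)
$\left(T{\left(O \right)} + S\right)^{2} = \left(\sqrt{2} \sqrt{12} + 229\right)^{2} = \left(\sqrt{2} \cdot 2 \sqrt{3} + 229\right)^{2} = \left(2 \sqrt{6} + 229\right)^{2} = \left(229 + 2 \sqrt{6}\right)^{2}$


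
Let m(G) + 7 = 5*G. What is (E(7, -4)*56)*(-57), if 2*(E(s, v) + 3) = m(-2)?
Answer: 36708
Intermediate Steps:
m(G) = -7 + 5*G
E(s, v) = -23/2 (E(s, v) = -3 + (-7 + 5*(-2))/2 = -3 + (-7 - 10)/2 = -3 + (½)*(-17) = -3 - 17/2 = -23/2)
(E(7, -4)*56)*(-57) = -23/2*56*(-57) = -644*(-57) = 36708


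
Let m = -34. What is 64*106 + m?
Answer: 6750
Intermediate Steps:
64*106 + m = 64*106 - 34 = 6784 - 34 = 6750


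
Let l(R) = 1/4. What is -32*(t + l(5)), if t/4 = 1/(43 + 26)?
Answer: -680/69 ≈ -9.8551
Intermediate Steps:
l(R) = ¼
t = 4/69 (t = 4/(43 + 26) = 4/69 ≈ 0.057971)
-32*(t + l(5)) = -32*(4/69 + ¼) = -32*85/276 = -680/69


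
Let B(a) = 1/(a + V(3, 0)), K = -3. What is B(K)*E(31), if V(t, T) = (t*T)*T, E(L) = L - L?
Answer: 0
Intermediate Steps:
E(L) = 0
V(t, T) = t*T**2 (V(t, T) = (T*t)*T = t*T**2)
B(a) = 1/a (B(a) = 1/(a + 3*0**2) = 1/(a + 3*0) = 1/(a + 0) = 1/a)
B(K)*E(31) = 0/(-3) = -1/3*0 = 0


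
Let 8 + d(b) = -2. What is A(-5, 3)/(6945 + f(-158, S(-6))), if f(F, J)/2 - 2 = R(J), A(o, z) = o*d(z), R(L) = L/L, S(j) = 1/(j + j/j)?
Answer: 50/6951 ≈ 0.0071932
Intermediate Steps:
d(b) = -10 (d(b) = -8 - 2 = -10)
S(j) = 1/(1 + j) (S(j) = 1/(j + 1) = 1/(1 + j))
R(L) = 1
A(o, z) = -10*o (A(o, z) = o*(-10) = -10*o)
f(F, J) = 6 (f(F, J) = 4 + 2*1 = 4 + 2 = 6)
A(-5, 3)/(6945 + f(-158, S(-6))) = (-10*(-5))/(6945 + 6) = 50/6951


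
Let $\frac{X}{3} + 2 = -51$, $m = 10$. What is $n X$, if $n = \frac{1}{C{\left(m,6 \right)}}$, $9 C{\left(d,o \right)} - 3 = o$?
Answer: $-159$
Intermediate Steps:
$C{\left(d,o \right)} = \frac{1}{3} + \frac{o}{9}$
$n = 1$ ($n = \frac{1}{\frac{1}{3} + \frac{1}{9} \cdot 6} = \frac{1}{\frac{1}{3} + \frac{2}{3}} = 1^{-1} = 1$)
$X = -159$ ($X = -6 + 3 \left(-51\right) = -6 - 153 = -159$)
$n X = 1 \left(-159\right) = -159$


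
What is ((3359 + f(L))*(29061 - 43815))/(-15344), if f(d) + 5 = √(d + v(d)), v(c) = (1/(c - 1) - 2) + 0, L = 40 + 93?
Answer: 12371229/3836 + 2459*√570669/168784 ≈ 3236.0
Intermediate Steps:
L = 133
v(c) = -2 + 1/(-1 + c) (v(c) = (1/(-1 + c) - 2) + 0 = (-2 + 1/(-1 + c)) + 0 = -2 + 1/(-1 + c))
f(d) = -5 + √(d + (3 - 2*d)/(-1 + d))
((3359 + f(L))*(29061 - 43815))/(-15344) = ((3359 + (-5 + √((3 + 133² - 3*133)/(-1 + 133))))*(29061 - 43815))/(-15344) = ((3359 + (-5 + √((3 + 17689 - 399)/132)))*(-14754))*(-1/15344) = ((3359 + (-5 + √((1/132)*17293)))*(-14754))*(-1/15344) = ((3359 + (-5 + √(17293/132)))*(-14754))*(-1/15344) = ((3359 + (-5 + √570669/66))*(-14754))*(-1/15344) = ((3354 + √570669/66)*(-14754))*(-1/15344) = (-49484916 - 2459*√570669/11)*(-1/15344) = 12371229/3836 + 2459*√570669/168784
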